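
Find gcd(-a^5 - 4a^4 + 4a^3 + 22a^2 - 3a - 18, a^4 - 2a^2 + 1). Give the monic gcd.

a^2 - 1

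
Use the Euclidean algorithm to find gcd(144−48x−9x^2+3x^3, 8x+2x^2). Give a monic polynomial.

By polynomial division,
  3x^3−9x^2−48x+144 = ((3/2)x−21/2)(2x^2+8x) + (36x+144)
  2x^2+8x = ((1/18)x)(36x+144) + (0)
Last nonzero remainder: 36x+144. Dividing through by 36 gives the monic gcd x+4.

4+x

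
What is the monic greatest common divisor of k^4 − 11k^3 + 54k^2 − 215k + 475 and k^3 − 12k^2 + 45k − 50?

Euclidean algorithm in ℚ[k]:
  k^4 − 11k^3 + 54k^2 − 215k + 475 = (k + 1)(k^3 − 12k^2 + 45k − 50) + (21k^2 − 210k + 525)
  k^3 − 12k^2 + 45k − 50 = ((1/21)k − 2/21)(21k^2 − 210k + 525) + (0)
Last nonzero remainder: 21k^2 − 210k + 525. Dividing through by 21 gives the monic gcd k^2 − 10k + 25.

k^2 − 10k + 25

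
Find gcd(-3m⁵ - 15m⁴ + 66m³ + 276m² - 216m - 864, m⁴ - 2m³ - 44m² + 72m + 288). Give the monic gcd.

m³ + 4m² - 20m - 48

Euclidean algorithm in ℚ[m]:
  -3m⁵ - 15m⁴ + 66m³ + 276m² - 216m - 864 = (-3m - 21)(m⁴ - 2m³ - 44m² + 72m + 288) + (-108m³ - 432m² + 2160m + 5184)
  m⁴ - 2m³ - 44m² + 72m + 288 = (-(1/108)m + 1/18)(-108m³ - 432m² + 2160m + 5184) + (0)
Last nonzero remainder: -108m³ - 432m² + 2160m + 5184. Dividing through by -108 gives the monic gcd m³ + 4m² - 20m - 48.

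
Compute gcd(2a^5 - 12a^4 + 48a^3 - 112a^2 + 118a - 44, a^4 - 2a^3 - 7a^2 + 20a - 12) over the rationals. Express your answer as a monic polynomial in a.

Apply the Euclidean algorithm:
  2a^5 - 12a^4 + 48a^3 - 112a^2 + 118a - 44 = (2a - 8)(a^4 - 2a^3 - 7a^2 + 20a - 12) + (46a^3 - 208a^2 + 302a - 140)
  a^4 - 2a^3 - 7a^2 + 20a - 12 = ((1/46)a + 29/529)(46a^3 - 208a^2 + 302a - 140) + (-(1144/529)a^2 + (3432/529)a - 2288/529)
  46a^3 - 208a^2 + 302a - 140 = (-(12167/572)a + 18515/572)(-(1144/529)a^2 + (3432/529)a - 2288/529) + (0)
Last nonzero remainder: -(1144/529)a^2 + (3432/529)a - 2288/529. Dividing through by -1144/529 gives the monic gcd a^2 - 3a + 2.

a^2 - 3a + 2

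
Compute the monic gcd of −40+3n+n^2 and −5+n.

By polynomial division,
  n^2+3n−40 = (n+8)(n−5) + (0)
The last nonzero remainder n−5 is already monic.

−5+n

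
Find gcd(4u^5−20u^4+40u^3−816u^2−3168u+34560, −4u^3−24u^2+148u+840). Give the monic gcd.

u^2−u−30

Repeated division with remainder:
  4u^5−20u^4+40u^3−816u^2−3168u+34560 = (−u^2+11u−113)(−4u^3−24u^2+148u+840) + (−4316u^2+4316u+129480)
  −4u^3−24u^2+148u+840 = ((1/1079)u+7/1079)(−4316u^2+4316u+129480) + (0)
Last nonzero remainder: −4316u^2+4316u+129480. Dividing through by −4316 gives the monic gcd u^2−u−30.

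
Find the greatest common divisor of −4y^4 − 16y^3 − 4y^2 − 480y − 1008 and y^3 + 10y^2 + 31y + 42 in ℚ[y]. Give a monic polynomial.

y + 6

Euclidean algorithm in ℚ[y]:
  −4y^4 − 16y^3 − 4y^2 − 480y − 1008 = (−4y + 24)(y^3 + 10y^2 + 31y + 42) + (−120y^2 − 1056y − 2016)
  y^3 + 10y^2 + 31y + 42 = (−(1/120)y − 1/100)(−120y^2 − 1056y − 2016) + ((91/25)y + 546/25)
  −120y^2 − 1056y − 2016 = (−(3000/91)y − 1200/13)((91/25)y + 546/25) + (0)
Last nonzero remainder: (91/25)y + 546/25. Dividing through by 91/25 gives the monic gcd y + 6.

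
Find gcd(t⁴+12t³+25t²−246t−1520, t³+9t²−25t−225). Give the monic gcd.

t−5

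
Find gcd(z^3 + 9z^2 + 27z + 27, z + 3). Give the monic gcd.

z + 3

Repeated division with remainder:
  z^3 + 9z^2 + 27z + 27 = (z^2 + 6z + 9)(z + 3) + (0)
The last nonzero remainder z + 3 is already monic.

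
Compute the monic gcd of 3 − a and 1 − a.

1

Euclidean algorithm in ℚ[a]:
  −a + 3 = (−a + 1) + (2)
  −a + 1 = (−(1/2)a + 1/2)(2) + (0)
The last nonzero remainder is the constant 2, so the polynomials are coprime and gcd = 1.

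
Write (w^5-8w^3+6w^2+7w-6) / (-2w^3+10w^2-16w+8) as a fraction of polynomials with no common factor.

(-w^3-3w^2+w+3)/(2w-4)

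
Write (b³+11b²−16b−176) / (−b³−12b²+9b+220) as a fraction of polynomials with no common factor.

Repeated division with remainder:
  b³+11b²−16b−176 = (−1)(−b³−12b²+9b+220) + (−b²−7b+44)
  −b³−12b²+9b+220 = (b+5)(−b²−7b+44) + (0)
Last nonzero remainder: −b²−7b+44. Dividing through by −1 gives the monic gcd b²+7b−44.
Cancel b²+7b−44 from numerator and denominator to get the reduced form.

(−b−4)/(b+5)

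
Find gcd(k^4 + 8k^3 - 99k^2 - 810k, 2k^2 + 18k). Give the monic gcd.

k^2 + 9k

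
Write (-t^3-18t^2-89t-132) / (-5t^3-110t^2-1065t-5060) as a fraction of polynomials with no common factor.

Repeated division with remainder:
  -t^3-18t^2-89t-132 = (1/5)(-5t^3-110t^2-1065t-5060) + (4t^2+124t+880)
  -5t^3-110t^2-1065t-5060 = (-(5/4)t+45/4)(4t^2+124t+880) + (-1360t-14960)
  4t^2+124t+880 = (-(1/340)t-1/17)(-1360t-14960) + (0)
Last nonzero remainder: -1360t-14960. Dividing through by -1360 gives the monic gcd t+11.
Cancel t+11 from numerator and denominator to get the reduced form.

(t^2+7t+12)/(5t^2+55t+460)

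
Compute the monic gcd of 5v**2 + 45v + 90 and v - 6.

1

By polynomial division,
  5v**2 + 45v + 90 = (5v + 75)(v - 6) + (540)
  v - 6 = ((1/540)v - 1/90)(540) + (0)
The last nonzero remainder is the constant 540, so the polynomials are coprime and gcd = 1.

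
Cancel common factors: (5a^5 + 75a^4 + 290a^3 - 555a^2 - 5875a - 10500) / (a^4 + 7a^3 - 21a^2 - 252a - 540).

Euclidean algorithm in ℚ[a]:
  5a^5 + 75a^4 + 290a^3 - 555a^2 - 5875a - 10500 = (5a + 40)(a^4 + 7a^3 - 21a^2 - 252a - 540) + (115a^3 + 1545a^2 + 6905a + 11100)
  a^4 + 7a^3 - 21a^2 - 252a - 540 = ((1/115)a - 148/2645)(115a^3 + 1545a^2 + 6905a + 11100) + ((2860/529)a^2 + (20020/529)a + 42900/529)
  115a^3 + 1545a^2 + 6905a + 11100 = ((12167/572)a + 19573/143)((2860/529)a^2 + (20020/529)a + 42900/529) + (0)
Last nonzero remainder: (2860/529)a^2 + (20020/529)a + 42900/529. Dividing through by 2860/529 gives the monic gcd a^2 + 7a + 15.
Cancel a^2 + 7a + 15 from numerator and denominator to get the reduced form.

(5a^3 + 40a^2 - 65a - 700)/(a^2 - 36)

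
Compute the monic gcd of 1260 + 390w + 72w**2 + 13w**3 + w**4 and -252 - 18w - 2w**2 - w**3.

6 + w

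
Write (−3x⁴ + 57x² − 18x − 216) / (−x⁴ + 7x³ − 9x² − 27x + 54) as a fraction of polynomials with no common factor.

Apply the Euclidean algorithm:
  −3x⁴ + 57x² − 18x − 216 = (3)(−x⁴ + 7x³ − 9x² − 27x + 54) + (−21x³ + 84x² + 63x − 378)
  −x⁴ + 7x³ − 9x² − 27x + 54 = ((1/21)x − 1/7)(−21x³ + 84x² + 63x − 378) + (0)
Last nonzero remainder: −21x³ + 84x² + 63x − 378. Dividing through by −21 gives the monic gcd x³ − 4x² − 3x + 18.
Cancel x³ − 4x² − 3x + 18 from numerator and denominator to get the reduced form.

(3x + 12)/(x − 3)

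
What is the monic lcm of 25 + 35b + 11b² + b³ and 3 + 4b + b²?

75 + 130b + 68b² + 14b³ + b⁴

Repeated division with remainder:
  b³ + 11b² + 35b + 25 = (b + 7)(b² + 4b + 3) + (4b + 4)
  b² + 4b + 3 = ((1/4)b + 3/4)(4b + 4) + (0)
Last nonzero remainder: 4b + 4. Dividing through by 4 gives the monic gcd b + 1.
Then lcm(f, g) = f·g / gcd(f, g); expanding and making the result monic gives the answer.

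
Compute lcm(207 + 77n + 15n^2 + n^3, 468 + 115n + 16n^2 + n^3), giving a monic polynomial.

10764 + 5453n + 1526n^2 + 234n^3 + 22n^4 + n^5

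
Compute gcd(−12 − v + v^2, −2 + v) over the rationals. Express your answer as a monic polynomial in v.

Euclidean algorithm in ℚ[v]:
  v^2 − v − 12 = (v + 1)(v − 2) + (−10)
  v − 2 = (−(1/10)v + 1/5)(−10) + (0)
The last nonzero remainder is the constant −10, so the polynomials are coprime and gcd = 1.

1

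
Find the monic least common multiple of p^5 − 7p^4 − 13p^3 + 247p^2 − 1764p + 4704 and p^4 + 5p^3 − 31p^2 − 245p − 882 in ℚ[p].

Euclidean algorithm in ℚ[p]:
  p^5 − 7p^4 − 13p^3 + 247p^2 − 1764p + 4704 = (p − 12)(p^4 + 5p^3 − 31p^2 − 245p − 882) + (78p^3 + 120p^2 − 3822p − 5880)
  p^4 + 5p^3 − 31p^2 − 245p − 882 = ((1/78)p + 15/338)(78p^3 + 120p^2 − 3822p − 5880) + ((2142/169)p^2 − 104958/169)
  78p^3 + 120p^2 − 3822p − 5880 = ((2197/357)p + 3380/357)((2142/169)p^2 − 104958/169) + (0)
Last nonzero remainder: (2142/169)p^2 − 104958/169. Dividing through by 2142/169 gives the monic gcd p^2 − 49.
Then lcm(f, g) = f·g / gcd(f, g); expanding and making the result monic gives the answer.

p^7 − 2p^6 − 30p^5 + 56p^4 − 763p^3 + 330p^2 − 8232p + 84672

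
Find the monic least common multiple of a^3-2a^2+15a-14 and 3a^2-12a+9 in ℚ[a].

a^4-5a^3+21a^2-59a+42

Repeated division with remainder:
  a^3-2a^2+15a-14 = ((1/3)a+2/3)(3a^2-12a+9) + (20a-20)
  3a^2-12a+9 = ((3/20)a-9/20)(20a-20) + (0)
Last nonzero remainder: 20a-20. Dividing through by 20 gives the monic gcd a-1.
Then lcm(f, g) = f·g / gcd(f, g); expanding and making the result monic gives the answer.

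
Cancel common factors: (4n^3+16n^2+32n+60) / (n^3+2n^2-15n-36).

(4n^2+4n+20)/(n^2-n-12)

Euclidean algorithm in ℚ[n]:
  4n^3+16n^2+32n+60 = (4)(n^3+2n^2-15n-36) + (8n^2+92n+204)
  n^3+2n^2-15n-36 = ((1/8)n-19/16)(8n^2+92n+204) + ((275/4)n+825/4)
  8n^2+92n+204 = ((32/275)n+272/275)((275/4)n+825/4) + (0)
Last nonzero remainder: (275/4)n+825/4. Dividing through by 275/4 gives the monic gcd n+3.
Cancel n+3 from numerator and denominator to get the reduced form.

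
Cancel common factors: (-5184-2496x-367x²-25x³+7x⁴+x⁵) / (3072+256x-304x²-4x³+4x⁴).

Apply the Euclidean algorithm:
  x⁵+7x⁴-25x³-367x²-2496x-5184 = ((1/4)x+2)(4x⁴-4x³-304x²+256x+3072) + (59x³+177x²-3776x-11328)
  4x⁴-4x³-304x²+256x+3072 = ((4/59)x-16/59)(59x³+177x²-3776x-11328) + (0)
Last nonzero remainder: 59x³+177x²-3776x-11328. Dividing through by 59 gives the monic gcd x³+3x²-64x-192.
Cancel x³+3x²-64x-192 from numerator and denominator to get the reduced form.

(27+4x+x²)/(-16+4x)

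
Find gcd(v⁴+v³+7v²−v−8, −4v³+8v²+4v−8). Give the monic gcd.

v²−1

Euclidean algorithm in ℚ[v]:
  v⁴+v³+7v²−v−8 = (−(1/4)v−3/4)(−4v³+8v²+4v−8) + (14v²−14)
  −4v³+8v²+4v−8 = (−(2/7)v+4/7)(14v²−14) + (0)
Last nonzero remainder: 14v²−14. Dividing through by 14 gives the monic gcd v²−1.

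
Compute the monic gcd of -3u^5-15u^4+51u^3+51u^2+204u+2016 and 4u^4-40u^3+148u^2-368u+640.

u^3-5u^2+12u-32

Apply the Euclidean algorithm:
  -3u^5-15u^4+51u^3+51u^2+204u+2016 = (-(3/4)u-45/4)(4u^4-40u^3+148u^2-368u+640) + (-288u^3+1440u^2-3456u+9216)
  4u^4-40u^3+148u^2-368u+640 = (-(1/72)u+5/72)(-288u^3+1440u^2-3456u+9216) + (0)
Last nonzero remainder: -288u^3+1440u^2-3456u+9216. Dividing through by -288 gives the monic gcd u^3-5u^2+12u-32.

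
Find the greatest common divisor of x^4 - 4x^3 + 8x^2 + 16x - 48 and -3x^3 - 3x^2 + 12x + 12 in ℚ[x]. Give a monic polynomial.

x^2 - 4

Repeated division with remainder:
  x^4 - 4x^3 + 8x^2 + 16x - 48 = (-(1/3)x + 5/3)(-3x^3 - 3x^2 + 12x + 12) + (17x^2 - 68)
  -3x^3 - 3x^2 + 12x + 12 = (-(3/17)x - 3/17)(17x^2 - 68) + (0)
Last nonzero remainder: 17x^2 - 68. Dividing through by 17 gives the monic gcd x^2 - 4.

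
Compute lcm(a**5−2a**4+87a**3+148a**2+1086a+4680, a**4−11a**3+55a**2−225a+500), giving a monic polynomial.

a**7−12a**6+132a**5−772a**4+1781a**3−2480a**2−19650a+117000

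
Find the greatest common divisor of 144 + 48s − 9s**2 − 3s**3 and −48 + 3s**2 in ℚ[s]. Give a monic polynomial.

−16 + s**2

Apply the Euclidean algorithm:
  −3s**3 − 9s**2 + 48s + 144 = (−s − 3)(3s**2 − 48) + (0)
Last nonzero remainder: 3s**2 − 48. Dividing through by 3 gives the monic gcd s**2 − 16.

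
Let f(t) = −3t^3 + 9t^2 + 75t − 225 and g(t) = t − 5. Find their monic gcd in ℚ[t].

Euclidean algorithm in ℚ[t]:
  −3t^3 + 9t^2 + 75t − 225 = (−3t^2 − 6t + 45)(t − 5) + (0)
The last nonzero remainder t − 5 is already monic.

t − 5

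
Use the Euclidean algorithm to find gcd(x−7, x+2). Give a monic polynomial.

1

Apply the Euclidean algorithm:
  x−7 = (x+2) + (−9)
  x+2 = (−(1/9)x−2/9)(−9) + (0)
The last nonzero remainder is the constant −9, so the polynomials are coprime and gcd = 1.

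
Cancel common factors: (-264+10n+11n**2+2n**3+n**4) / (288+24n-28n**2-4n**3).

(-22-n-n**2)/(24+4n)

Apply the Euclidean algorithm:
  n**4+2n**3+11n**2+10n-264 = (-(1/4)n+5/4)(-4n**3-28n**2+24n+288) + (52n**2+52n-624)
  -4n**3-28n**2+24n+288 = (-(1/13)n-6/13)(52n**2+52n-624) + (0)
Last nonzero remainder: 52n**2+52n-624. Dividing through by 52 gives the monic gcd n**2+n-12.
Cancel n**2+n-12 from numerator and denominator to get the reduced form.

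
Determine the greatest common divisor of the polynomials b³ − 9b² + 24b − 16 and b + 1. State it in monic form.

1

Repeated division with remainder:
  b³ − 9b² + 24b − 16 = (b² − 10b + 34)(b + 1) + (−50)
  b + 1 = (−(1/50)b − 1/50)(−50) + (0)
The last nonzero remainder is the constant −50, so the polynomials are coprime and gcd = 1.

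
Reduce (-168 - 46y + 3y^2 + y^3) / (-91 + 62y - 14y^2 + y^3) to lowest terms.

Euclidean algorithm in ℚ[y]:
  y^3 + 3y^2 - 46y - 168 = (y^3 - 14y^2 + 62y - 91) + (17y^2 - 108y - 77)
  y^3 - 14y^2 + 62y - 91 = ((1/17)y - 130/289)(17y^2 - 108y - 77) + ((5187/289)y - 36309/289)
  17y^2 - 108y - 77 = ((4913/5187)y + 3179/5187)((5187/289)y - 36309/289) + (0)
Last nonzero remainder: (5187/289)y - 36309/289. Dividing through by 5187/289 gives the monic gcd y - 7.
Cancel y - 7 from numerator and denominator to get the reduced form.

(24 + 10y + y^2)/(13 - 7y + y^2)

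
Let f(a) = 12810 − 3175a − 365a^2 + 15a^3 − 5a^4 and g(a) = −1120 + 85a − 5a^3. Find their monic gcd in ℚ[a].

Apply the Euclidean algorithm:
  −5a^4 + 15a^3 − 365a^2 − 3175a + 12810 = (a − 3)(−5a^3 + 85a − 1120) + (−450a^2 − 1800a + 9450)
  −5a^3 + 85a − 1120 = ((1/90)a − 2/45)(−450a^2 − 1800a + 9450) + (−100a − 700)
  −450a^2 − 1800a + 9450 = ((9/2)a − 27/2)(−100a − 700) + (0)
Last nonzero remainder: −100a − 700. Dividing through by −100 gives the monic gcd a + 7.

7 + a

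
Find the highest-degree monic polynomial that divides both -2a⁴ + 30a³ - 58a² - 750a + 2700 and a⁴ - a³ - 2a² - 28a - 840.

a² - a - 30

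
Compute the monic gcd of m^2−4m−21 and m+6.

1

By polynomial division,
  m^2−4m−21 = (m−10)(m+6) + (39)
  m+6 = ((1/39)m+2/13)(39) + (0)
The last nonzero remainder is the constant 39, so the polynomials are coprime and gcd = 1.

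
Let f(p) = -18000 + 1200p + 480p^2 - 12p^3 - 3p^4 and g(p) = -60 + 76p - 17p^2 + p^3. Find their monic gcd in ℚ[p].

Apply the Euclidean algorithm:
  -3p^4 - 12p^3 + 480p^2 + 1200p - 18000 = (-3p - 63)(p^3 - 17p^2 + 76p - 60) + (-363p^2 + 5808p - 21780)
  p^3 - 17p^2 + 76p - 60 = (-(1/363)p + 1/363)(-363p^2 + 5808p - 21780) + (0)
Last nonzero remainder: -363p^2 + 5808p - 21780. Dividing through by -363 gives the monic gcd p^2 - 16p + 60.

60 - 16p + p^2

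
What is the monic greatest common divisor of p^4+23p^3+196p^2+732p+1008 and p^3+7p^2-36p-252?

p^2+13p+42

Apply the Euclidean algorithm:
  p^4+23p^3+196p^2+732p+1008 = (p+16)(p^3+7p^2-36p-252) + (120p^2+1560p+5040)
  p^3+7p^2-36p-252 = ((1/120)p-1/20)(120p^2+1560p+5040) + (0)
Last nonzero remainder: 120p^2+1560p+5040. Dividing through by 120 gives the monic gcd p^2+13p+42.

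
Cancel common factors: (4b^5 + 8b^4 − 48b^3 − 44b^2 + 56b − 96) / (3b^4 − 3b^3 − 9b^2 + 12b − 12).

(4b^2 + 4b − 48)/(3b − 6)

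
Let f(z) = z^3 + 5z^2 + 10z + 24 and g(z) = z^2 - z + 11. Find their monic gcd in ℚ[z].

By polynomial division,
  z^3 + 5z^2 + 10z + 24 = (z + 6)(z^2 - z + 11) + (5z - 42)
  z^2 - z + 11 = ((1/5)z + 37/25)(5z - 42) + (1829/25)
  5z - 42 = ((125/1829)z - 1050/1829)(1829/25) + (0)
The last nonzero remainder is the constant 1829/25, so the polynomials are coprime and gcd = 1.

1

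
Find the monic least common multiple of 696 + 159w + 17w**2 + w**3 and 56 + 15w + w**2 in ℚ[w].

4872 + 1809w + 278w**2 + 24w**3 + w**4

Repeated division with remainder:
  w**3 + 17w**2 + 159w + 696 = (w + 2)(w**2 + 15w + 56) + (73w + 584)
  w**2 + 15w + 56 = ((1/73)w + 7/73)(73w + 584) + (0)
Last nonzero remainder: 73w + 584. Dividing through by 73 gives the monic gcd w + 8.
Then lcm(f, g) = f·g / gcd(f, g); expanding and making the result monic gives the answer.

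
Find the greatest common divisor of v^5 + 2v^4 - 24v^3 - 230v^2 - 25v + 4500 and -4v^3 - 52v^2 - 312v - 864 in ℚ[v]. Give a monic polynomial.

v^2 + 7v + 36

Repeated division with remainder:
  v^5 + 2v^4 - 24v^3 - 230v^2 - 25v + 4500 = (-(1/4)v^2 + (11/4)v - 41/4)(-4v^3 - 52v^2 - 312v - 864) + (-121v^2 - 847v - 4356)
  -4v^3 - 52v^2 - 312v - 864 = ((4/121)v + 24/121)(-121v^2 - 847v - 4356) + (0)
Last nonzero remainder: -121v^2 - 847v - 4356. Dividing through by -121 gives the monic gcd v^2 + 7v + 36.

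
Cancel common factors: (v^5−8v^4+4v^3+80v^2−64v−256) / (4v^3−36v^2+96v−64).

By polynomial division,
  v^5−8v^4+4v^3+80v^2−64v−256 = ((1/4)v^2+(1/4)v−11/4)(4v^3−36v^2+96v−64) + (−27v^2+216v−432)
  4v^3−36v^2+96v−64 = (−(4/27)v+4/27)(−27v^2+216v−432) + (0)
Last nonzero remainder: −27v^2+216v−432. Dividing through by −27 gives the monic gcd v^2−8v+16.
Cancel v^2−8v+16 from numerator and denominator to get the reduced form.

(v^3−12v−16)/(4v−4)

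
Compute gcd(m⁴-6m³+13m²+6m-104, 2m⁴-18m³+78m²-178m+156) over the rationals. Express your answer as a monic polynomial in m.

m²-4m+13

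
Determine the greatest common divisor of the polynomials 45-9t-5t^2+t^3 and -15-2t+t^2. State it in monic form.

-15-2t+t^2

Repeated division with remainder:
  t^3-5t^2-9t+45 = (t-3)(t^2-2t-15) + (0)
The last nonzero remainder t^2-2t-15 is already monic.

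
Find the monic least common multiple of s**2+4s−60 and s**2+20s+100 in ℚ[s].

Repeated division with remainder:
  s**2+4s−60 = (s**2+20s+100) + (−16s−160)
  s**2+20s+100 = (−(1/16)s−5/8)(−16s−160) + (0)
Last nonzero remainder: −16s−160. Dividing through by −16 gives the monic gcd s+10.
Then lcm(f, g) = f·g / gcd(f, g); expanding and making the result monic gives the answer.

s**3+14s**2−20s−600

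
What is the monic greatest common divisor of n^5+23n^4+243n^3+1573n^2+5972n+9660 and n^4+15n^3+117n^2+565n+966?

n^3+12n^2+81n+322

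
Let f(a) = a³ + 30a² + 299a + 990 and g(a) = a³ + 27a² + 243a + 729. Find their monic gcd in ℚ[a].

a + 9

Repeated division with remainder:
  a³ + 30a² + 299a + 990 = (a³ + 27a² + 243a + 729) + (3a² + 56a + 261)
  a³ + 27a² + 243a + 729 = ((1/3)a + 25/9)(3a² + 56a + 261) + ((4/9)a + 4)
  3a² + 56a + 261 = ((27/4)a + 261/4)((4/9)a + 4) + (0)
Last nonzero remainder: (4/9)a + 4. Dividing through by 4/9 gives the monic gcd a + 9.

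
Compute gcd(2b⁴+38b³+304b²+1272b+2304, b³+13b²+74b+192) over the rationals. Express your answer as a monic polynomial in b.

b³+13b²+74b+192

By polynomial division,
  2b⁴+38b³+304b²+1272b+2304 = (2b+12)(b³+13b²+74b+192) + (0)
The last nonzero remainder b³+13b²+74b+192 is already monic.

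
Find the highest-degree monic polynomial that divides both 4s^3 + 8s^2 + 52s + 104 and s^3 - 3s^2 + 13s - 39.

Repeated division with remainder:
  4s^3 + 8s^2 + 52s + 104 = (4)(s^3 - 3s^2 + 13s - 39) + (20s^2 + 260)
  s^3 - 3s^2 + 13s - 39 = ((1/20)s - 3/20)(20s^2 + 260) + (0)
Last nonzero remainder: 20s^2 + 260. Dividing through by 20 gives the monic gcd s^2 + 13.

s^2 + 13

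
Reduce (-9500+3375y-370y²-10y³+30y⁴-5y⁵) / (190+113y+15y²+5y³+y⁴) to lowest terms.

(-100+45y-5y²)/(2+y)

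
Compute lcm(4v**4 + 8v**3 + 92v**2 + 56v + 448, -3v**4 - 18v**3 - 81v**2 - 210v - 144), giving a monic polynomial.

Apply the Euclidean algorithm:
  4v**4 + 8v**3 + 92v**2 + 56v + 448 = (-4/3)(-3v**4 - 18v**3 - 81v**2 - 210v - 144) + (-16v**3 - 16v**2 - 224v + 256)
  -3v**4 - 18v**3 - 81v**2 - 210v - 144 = ((3/16)v + 15/16)(-16v**3 - 16v**2 - 224v + 256) + (-24v**2 - 48v - 384)
  -16v**3 - 16v**2 - 224v + 256 = ((2/3)v - 2/3)(-24v**2 - 48v - 384) + (0)
Last nonzero remainder: -24v**2 - 48v - 384. Dividing through by -24 gives the monic gcd v**2 + 2v + 16.
Then lcm(f, g) = f·g / gcd(f, g); expanding and making the result monic gives the answer.

v**6 + 6v**5 + 34v**4 + 112v**3 + 237v**2 + 490v + 336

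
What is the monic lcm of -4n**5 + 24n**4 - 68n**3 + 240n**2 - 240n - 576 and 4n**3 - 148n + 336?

n**6 + n**5 - 25n**4 + 59n**3 - 360n**2 + 564n + 1008

Euclidean algorithm in ℚ[n]:
  -4n**5 + 24n**4 - 68n**3 + 240n**2 - 240n - 576 = (-n**2 + 6n - 54)(4n**3 - 148n + 336) + (1464n**2 - 10248n + 17568)
  4n**3 - 148n + 336 = ((1/366)n + 7/366)(1464n**2 - 10248n + 17568) + (0)
Last nonzero remainder: 1464n**2 - 10248n + 17568. Dividing through by 1464 gives the monic gcd n**2 - 7n + 12.
Then lcm(f, g) = f·g / gcd(f, g); expanding and making the result monic gives the answer.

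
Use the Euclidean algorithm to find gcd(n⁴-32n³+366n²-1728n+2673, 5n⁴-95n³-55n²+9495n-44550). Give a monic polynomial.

By polynomial division,
  n⁴-32n³+366n²-1728n+2673 = (1/5)(5n⁴-95n³-55n²+9495n-44550) + (-13n³+377n²-3627n+11583)
  5n⁴-95n³-55n²+9495n-44550 = (-(5/13)n-50/13)(-13n³+377n²-3627n+11583) + (0)
Last nonzero remainder: -13n³+377n²-3627n+11583. Dividing through by -13 gives the monic gcd n³-29n²+279n-891.

n³-29n²+279n-891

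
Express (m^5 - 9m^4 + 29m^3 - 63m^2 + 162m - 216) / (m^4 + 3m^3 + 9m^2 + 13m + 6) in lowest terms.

(m^3 - 10m^2 + 33m - 36)/(m^2 + 2m + 1)

Apply the Euclidean algorithm:
  m^5 - 9m^4 + 29m^3 - 63m^2 + 162m - 216 = (m - 12)(m^4 + 3m^3 + 9m^2 + 13m + 6) + (56m^3 + 32m^2 + 312m - 144)
  m^4 + 3m^3 + 9m^2 + 13m + 6 = ((1/56)m + 17/392)(56m^3 + 32m^2 + 312m - 144) + ((100/49)m^2 + (100/49)m + 600/49)
  56m^3 + 32m^2 + 312m - 144 = ((686/25)m - 294/25)((100/49)m^2 + (100/49)m + 600/49) + (0)
Last nonzero remainder: (100/49)m^2 + (100/49)m + 600/49. Dividing through by 100/49 gives the monic gcd m^2 + m + 6.
Cancel m^2 + m + 6 from numerator and denominator to get the reduced form.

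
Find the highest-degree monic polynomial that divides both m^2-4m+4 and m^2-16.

1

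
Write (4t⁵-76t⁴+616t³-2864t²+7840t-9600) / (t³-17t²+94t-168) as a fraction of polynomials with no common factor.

(4t³-36t²+160t-400)/(t-7)

Repeated division with remainder:
  4t⁵-76t⁴+616t³-2864t²+7840t-9600 = (4t²-8t+104)(t³-17t²+94t-168) + (328t²-3280t+7872)
  t³-17t²+94t-168 = ((1/328)t-7/328)(328t²-3280t+7872) + (0)
Last nonzero remainder: 328t²-3280t+7872. Dividing through by 328 gives the monic gcd t²-10t+24.
Cancel t²-10t+24 from numerator and denominator to get the reduced form.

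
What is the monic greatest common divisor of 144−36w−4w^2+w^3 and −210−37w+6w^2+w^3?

Euclidean algorithm in ℚ[w]:
  w^3−4w^2−36w+144 = (w^3+6w^2−37w−210) + (−10w^2+w+354)
  w^3+6w^2−37w−210 = (−(1/10)w−61/100)(−10w^2+w+354) + (−(99/100)w+297/50)
  −10w^2+w+354 = ((1000/99)w+5900/99)(−(99/100)w+297/50) + (0)
Last nonzero remainder: −(99/100)w+297/50. Dividing through by −99/100 gives the monic gcd w−6.

−6+w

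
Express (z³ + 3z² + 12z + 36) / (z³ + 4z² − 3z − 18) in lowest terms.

Euclidean algorithm in ℚ[z]:
  z³ + 3z² + 12z + 36 = (z³ + 4z² − 3z − 18) + (−z² + 15z + 54)
  z³ + 4z² − 3z − 18 = (−z − 19)(−z² + 15z + 54) + (336z + 1008)
  −z² + 15z + 54 = (−(1/336)z + 3/56)(336z + 1008) + (0)
Last nonzero remainder: 336z + 1008. Dividing through by 336 gives the monic gcd z + 3.
Cancel z + 3 from numerator and denominator to get the reduced form.

(z² + 12)/(z² + z − 6)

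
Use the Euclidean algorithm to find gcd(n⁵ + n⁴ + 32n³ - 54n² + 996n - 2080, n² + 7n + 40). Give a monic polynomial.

Repeated division with remainder:
  n⁵ + n⁴ + 32n³ - 54n² + 996n - 2080 = (n³ - 6n² + 34n - 52)(n² + 7n + 40) + (0)
The last nonzero remainder n² + 7n + 40 is already monic.

n² + 7n + 40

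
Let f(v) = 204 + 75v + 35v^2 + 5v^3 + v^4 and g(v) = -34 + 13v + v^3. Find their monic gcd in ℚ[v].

Repeated division with remainder:
  v^4 + 5v^3 + 35v^2 + 75v + 204 = (v + 5)(v^3 + 13v - 34) + (22v^2 + 44v + 374)
  v^3 + 13v - 34 = ((1/22)v - 1/11)(22v^2 + 44v + 374) + (0)
Last nonzero remainder: 22v^2 + 44v + 374. Dividing through by 22 gives the monic gcd v^2 + 2v + 17.

17 + 2v + v^2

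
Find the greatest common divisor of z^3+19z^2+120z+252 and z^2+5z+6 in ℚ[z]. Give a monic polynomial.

1

Apply the Euclidean algorithm:
  z^3+19z^2+120z+252 = (z+14)(z^2+5z+6) + (44z+168)
  z^2+5z+6 = ((1/44)z+13/484)(44z+168) + (180/121)
  44z+168 = ((1331/45)z+1694/15)(180/121) + (0)
The last nonzero remainder is the constant 180/121, so the polynomials are coprime and gcd = 1.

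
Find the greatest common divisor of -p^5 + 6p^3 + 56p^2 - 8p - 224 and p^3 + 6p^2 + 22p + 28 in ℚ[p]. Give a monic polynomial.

By polynomial division,
  -p^5 + 6p^3 + 56p^2 - 8p - 224 = (-p^2 + 6p - 8)(p^3 + 6p^2 + 22p + 28) + (0)
The last nonzero remainder p^3 + 6p^2 + 22p + 28 is already monic.

p^3 + 6p^2 + 22p + 28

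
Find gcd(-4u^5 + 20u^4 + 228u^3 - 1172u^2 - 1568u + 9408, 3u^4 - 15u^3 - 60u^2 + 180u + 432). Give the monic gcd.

By polynomial division,
  -4u^5 + 20u^4 + 228u^3 - 1172u^2 - 1568u + 9408 = (-(4/3)u)(3u^4 - 15u^3 - 60u^2 + 180u + 432) + (148u^3 - 932u^2 - 992u + 9408)
  3u^4 - 15u^3 - 60u^2 + 180u + 432 = ((3/148)u + 36/1369)(148u^3 - 932u^2 - 992u + 9408) + (-(21060/1369)u^2 + (21060/1369)u + 252720/1369)
  148u^3 - 932u^2 - 992u + 9408 = (-(50653/5265)u + 268324/5265)(-(21060/1369)u^2 + (21060/1369)u + 252720/1369) + (0)
Last nonzero remainder: -(21060/1369)u^2 + (21060/1369)u + 252720/1369. Dividing through by -21060/1369 gives the monic gcd u^2 - u - 12.

u^2 - u - 12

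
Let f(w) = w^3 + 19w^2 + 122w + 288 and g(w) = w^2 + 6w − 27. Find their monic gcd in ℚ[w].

Repeated division with remainder:
  w^3 + 19w^2 + 122w + 288 = (w + 13)(w^2 + 6w − 27) + (71w + 639)
  w^2 + 6w − 27 = ((1/71)w − 3/71)(71w + 639) + (0)
Last nonzero remainder: 71w + 639. Dividing through by 71 gives the monic gcd w + 9.

w + 9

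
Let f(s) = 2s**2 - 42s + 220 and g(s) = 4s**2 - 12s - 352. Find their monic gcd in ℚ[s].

By polynomial division,
  2s**2 - 42s + 220 = (1/2)(4s**2 - 12s - 352) + (-36s + 396)
  4s**2 - 12s - 352 = (-(1/9)s - 8/9)(-36s + 396) + (0)
Last nonzero remainder: -36s + 396. Dividing through by -36 gives the monic gcd s - 11.

s - 11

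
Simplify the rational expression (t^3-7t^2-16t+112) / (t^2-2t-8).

(t^2-3t-28)/(t+2)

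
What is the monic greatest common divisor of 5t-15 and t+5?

By polynomial division,
  5t-15 = (5)(t+5) + (-40)
  t+5 = (-(1/40)t-1/8)(-40) + (0)
The last nonzero remainder is the constant -40, so the polynomials are coprime and gcd = 1.

1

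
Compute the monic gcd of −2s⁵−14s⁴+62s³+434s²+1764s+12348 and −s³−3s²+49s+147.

s²−49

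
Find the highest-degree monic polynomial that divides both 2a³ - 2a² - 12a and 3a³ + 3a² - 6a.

a² + 2a

Apply the Euclidean algorithm:
  2a³ - 2a² - 12a = (2/3)(3a³ + 3a² - 6a) + (-4a² - 8a)
  3a³ + 3a² - 6a = (-(3/4)a + 3/4)(-4a² - 8a) + (0)
Last nonzero remainder: -4a² - 8a. Dividing through by -4 gives the monic gcd a² + 2a.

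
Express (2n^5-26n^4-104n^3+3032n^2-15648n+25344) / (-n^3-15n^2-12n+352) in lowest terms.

Apply the Euclidean algorithm:
  2n^5-26n^4-104n^3+3032n^2-15648n+25344 = (-2n^2+56n-712)(-n^3-15n^2-12n+352) + (-6272n^2-43904n+275968)
  -n^3-15n^2-12n+352 = ((1/6272)n+1/784)(-6272n^2-43904n+275968) + (0)
Last nonzero remainder: -6272n^2-43904n+275968. Dividing through by -6272 gives the monic gcd n^2+7n-44.
Cancel n^2+7n-44 from numerator and denominator to get the reduced form.

(-2n^3+40n^2-264n+576)/(n+8)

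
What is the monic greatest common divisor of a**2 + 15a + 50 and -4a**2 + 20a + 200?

Euclidean algorithm in ℚ[a]:
  a**2 + 15a + 50 = (-1/4)(-4a**2 + 20a + 200) + (20a + 100)
  -4a**2 + 20a + 200 = (-(1/5)a + 2)(20a + 100) + (0)
Last nonzero remainder: 20a + 100. Dividing through by 20 gives the monic gcd a + 5.

a + 5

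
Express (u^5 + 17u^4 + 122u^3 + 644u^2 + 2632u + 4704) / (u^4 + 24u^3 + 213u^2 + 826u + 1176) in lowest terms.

(u^2 + 28)/(u + 7)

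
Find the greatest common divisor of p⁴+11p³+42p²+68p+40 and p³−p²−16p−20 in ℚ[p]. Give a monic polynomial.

By polynomial division,
  p⁴+11p³+42p²+68p+40 = (p+12)(p³−p²−16p−20) + (70p²+280p+280)
  p³−p²−16p−20 = ((1/70)p−1/14)(70p²+280p+280) + (0)
Last nonzero remainder: 70p²+280p+280. Dividing through by 70 gives the monic gcd p²+4p+4.

p²+4p+4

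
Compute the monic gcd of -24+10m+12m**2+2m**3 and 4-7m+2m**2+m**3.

-4+3m+m**2

Repeated division with remainder:
  2m**3+12m**2+10m-24 = (2)(m**3+2m**2-7m+4) + (8m**2+24m-32)
  m**3+2m**2-7m+4 = ((1/8)m-1/8)(8m**2+24m-32) + (0)
Last nonzero remainder: 8m**2+24m-32. Dividing through by 8 gives the monic gcd m**2+3m-4.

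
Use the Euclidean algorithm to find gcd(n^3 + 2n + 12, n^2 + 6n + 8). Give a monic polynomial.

n + 2

Euclidean algorithm in ℚ[n]:
  n^3 + 2n + 12 = (n - 6)(n^2 + 6n + 8) + (30n + 60)
  n^2 + 6n + 8 = ((1/30)n + 2/15)(30n + 60) + (0)
Last nonzero remainder: 30n + 60. Dividing through by 30 gives the monic gcd n + 2.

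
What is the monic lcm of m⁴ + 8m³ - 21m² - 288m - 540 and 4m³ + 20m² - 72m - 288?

Apply the Euclidean algorithm:
  m⁴ + 8m³ - 21m² - 288m - 540 = ((1/4)m + 3/4)(4m³ + 20m² - 72m - 288) + (-18m² - 162m - 324)
  4m³ + 20m² - 72m - 288 = (-(2/9)m + 8/9)(-18m² - 162m - 324) + (0)
Last nonzero remainder: -18m² - 162m - 324. Dividing through by -18 gives the monic gcd m² + 9m + 18.
Then lcm(f, g) = f·g / gcd(f, g); expanding and making the result monic gives the answer.

m⁵ + 4m⁴ - 53m³ - 204m² + 612m + 2160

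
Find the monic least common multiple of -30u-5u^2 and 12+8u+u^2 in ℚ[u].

Euclidean algorithm in ℚ[u]:
  -5u^2-30u = (-5)(u^2+8u+12) + (10u+60)
  u^2+8u+12 = ((1/10)u+1/5)(10u+60) + (0)
Last nonzero remainder: 10u+60. Dividing through by 10 gives the monic gcd u+6.
Then lcm(f, g) = f·g / gcd(f, g); expanding and making the result monic gives the answer.

12u+8u^2+u^3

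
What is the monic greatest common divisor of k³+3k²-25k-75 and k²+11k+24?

k+3

Apply the Euclidean algorithm:
  k³+3k²-25k-75 = (k-8)(k²+11k+24) + (39k+117)
  k²+11k+24 = ((1/39)k+8/39)(39k+117) + (0)
Last nonzero remainder: 39k+117. Dividing through by 39 gives the monic gcd k+3.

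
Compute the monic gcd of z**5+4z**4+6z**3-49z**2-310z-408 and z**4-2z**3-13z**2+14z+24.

z**2-z-12

Apply the Euclidean algorithm:
  z**5+4z**4+6z**3-49z**2-310z-408 = (z+6)(z**4-2z**3-13z**2+14z+24) + (31z**3+15z**2-418z-552)
  z**4-2z**3-13z**2+14z+24 = ((1/31)z-77/961)(31z**3+15z**2-418z-552) + ((1620/961)z**2-(1620/961)z-19440/961)
  31z**3+15z**2-418z-552 = ((29791/1620)z+22103/810)((1620/961)z**2-(1620/961)z-19440/961) + (0)
Last nonzero remainder: (1620/961)z**2-(1620/961)z-19440/961. Dividing through by 1620/961 gives the monic gcd z**2-z-12.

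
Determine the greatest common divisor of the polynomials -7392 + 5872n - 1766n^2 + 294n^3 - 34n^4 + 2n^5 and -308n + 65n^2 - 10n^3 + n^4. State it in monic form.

-308 + 65n - 10n^2 + n^3

Repeated division with remainder:
  2n^5 - 34n^4 + 294n^3 - 1766n^2 + 5872n - 7392 = (2n - 14)(n^4 - 10n^3 + 65n^2 - 308n) + (24n^3 - 240n^2 + 1560n - 7392)
  n^4 - 10n^3 + 65n^2 - 308n = ((1/24)n)(24n^3 - 240n^2 + 1560n - 7392) + (0)
Last nonzero remainder: 24n^3 - 240n^2 + 1560n - 7392. Dividing through by 24 gives the monic gcd n^3 - 10n^2 + 65n - 308.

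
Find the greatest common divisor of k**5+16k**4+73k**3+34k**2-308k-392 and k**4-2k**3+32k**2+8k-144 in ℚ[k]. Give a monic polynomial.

k**2-4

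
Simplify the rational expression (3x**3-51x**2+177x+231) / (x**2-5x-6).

Repeated division with remainder:
  3x**3-51x**2+177x+231 = (3x-36)(x**2-5x-6) + (15x+15)
  x**2-5x-6 = ((1/15)x-2/5)(15x+15) + (0)
Last nonzero remainder: 15x+15. Dividing through by 15 gives the monic gcd x+1.
Cancel x+1 from numerator and denominator to get the reduced form.

(3x**2-54x+231)/(x-6)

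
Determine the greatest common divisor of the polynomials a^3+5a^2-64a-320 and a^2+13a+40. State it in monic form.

Repeated division with remainder:
  a^3+5a^2-64a-320 = (a-8)(a^2+13a+40) + (0)
The last nonzero remainder a^2+13a+40 is already monic.

a^2+13a+40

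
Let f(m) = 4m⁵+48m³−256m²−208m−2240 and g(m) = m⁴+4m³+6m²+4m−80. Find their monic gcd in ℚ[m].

m²+2m+10

Repeated division with remainder:
  4m⁵+48m³−256m²−208m−2240 = (4m−16)(m⁴+4m³+6m²+4m−80) + (88m³−176m²+176m−3520)
  m⁴+4m³+6m²+4m−80 = ((1/88)m+3/44)(88m³−176m²+176m−3520) + (16m²+32m+160)
  88m³−176m²+176m−3520 = ((11/2)m−22)(16m²+32m+160) + (0)
Last nonzero remainder: 16m²+32m+160. Dividing through by 16 gives the monic gcd m²+2m+10.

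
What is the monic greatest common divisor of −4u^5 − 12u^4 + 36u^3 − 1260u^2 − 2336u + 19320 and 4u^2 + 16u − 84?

u^2 + 4u − 21

By polynomial division,
  −4u^5 − 12u^4 + 36u^3 − 1260u^2 − 2336u + 19320 = (−u^3 + u^2 − 16u − 230)(4u^2 + 16u − 84) + (0)
Last nonzero remainder: 4u^2 + 16u − 84. Dividing through by 4 gives the monic gcd u^2 + 4u − 21.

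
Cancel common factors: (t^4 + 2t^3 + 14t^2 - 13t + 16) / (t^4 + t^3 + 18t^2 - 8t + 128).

(t^2 - t + 1)/(t^2 - 2t + 8)

Repeated division with remainder:
  t^4 + 2t^3 + 14t^2 - 13t + 16 = (t^4 + t^3 + 18t^2 - 8t + 128) + (t^3 - 4t^2 - 5t - 112)
  t^4 + t^3 + 18t^2 - 8t + 128 = (t + 5)(t^3 - 4t^2 - 5t - 112) + (43t^2 + 129t + 688)
  t^3 - 4t^2 - 5t - 112 = ((1/43)t - 7/43)(43t^2 + 129t + 688) + (0)
Last nonzero remainder: 43t^2 + 129t + 688. Dividing through by 43 gives the monic gcd t^2 + 3t + 16.
Cancel t^2 + 3t + 16 from numerator and denominator to get the reduced form.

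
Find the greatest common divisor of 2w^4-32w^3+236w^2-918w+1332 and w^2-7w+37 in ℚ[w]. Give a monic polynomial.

Apply the Euclidean algorithm:
  2w^4-32w^3+236w^2-918w+1332 = (2w^2-18w+36)(w^2-7w+37) + (0)
The last nonzero remainder w^2-7w+37 is already monic.

w^2-7w+37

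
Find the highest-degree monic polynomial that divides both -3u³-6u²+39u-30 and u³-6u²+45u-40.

Apply the Euclidean algorithm:
  -3u³-6u²+39u-30 = (-3)(u³-6u²+45u-40) + (-24u²+174u-150)
  u³-6u²+45u-40 = (-(1/24)u-5/96)(-24u²+174u-150) + ((765/16)u-765/16)
  -24u²+174u-150 = (-(128/255)u+160/51)((765/16)u-765/16) + (0)
Last nonzero remainder: (765/16)u-765/16. Dividing through by 765/16 gives the monic gcd u-1.

u-1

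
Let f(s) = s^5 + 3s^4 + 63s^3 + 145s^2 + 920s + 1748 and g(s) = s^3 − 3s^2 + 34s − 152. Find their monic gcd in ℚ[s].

s^2 + s + 38

Repeated division with remainder:
  s^5 + 3s^4 + 63s^3 + 145s^2 + 920s + 1748 = (s^2 + 6s + 47)(s^3 − 3s^2 + 34s − 152) + (234s^2 + 234s + 8892)
  s^3 − 3s^2 + 34s − 152 = ((1/234)s − 2/117)(234s^2 + 234s + 8892) + (0)
Last nonzero remainder: 234s^2 + 234s + 8892. Dividing through by 234 gives the monic gcd s^2 + s + 38.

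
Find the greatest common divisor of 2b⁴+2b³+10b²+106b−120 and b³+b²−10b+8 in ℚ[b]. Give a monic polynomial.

Apply the Euclidean algorithm:
  2b⁴+2b³+10b²+106b−120 = (2b)(b³+b²−10b+8) + (30b²+90b−120)
  b³+b²−10b+8 = ((1/30)b−1/15)(30b²+90b−120) + (0)
Last nonzero remainder: 30b²+90b−120. Dividing through by 30 gives the monic gcd b²+3b−4.

b²+3b−4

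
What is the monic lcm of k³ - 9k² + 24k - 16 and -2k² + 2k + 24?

Repeated division with remainder:
  k³ - 9k² + 24k - 16 = (-(1/2)k + 4)(-2k² + 2k + 24) + (28k - 112)
  -2k² + 2k + 24 = (-(1/14)k - 3/14)(28k - 112) + (0)
Last nonzero remainder: 28k - 112. Dividing through by 28 gives the monic gcd k - 4.
Then lcm(f, g) = f·g / gcd(f, g); expanding and making the result monic gives the answer.

k⁴ - 6k³ - 3k² + 56k - 48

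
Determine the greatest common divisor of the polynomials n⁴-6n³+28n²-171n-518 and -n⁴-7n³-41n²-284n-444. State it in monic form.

By polynomial division,
  n⁴-6n³+28n²-171n-518 = (-1)(-n⁴-7n³-41n²-284n-444) + (-13n³-13n²-455n-962)
  -n⁴-7n³-41n²-284n-444 = ((1/13)n+6/13)(-13n³-13n²-455n-962) + (0)
Last nonzero remainder: -13n³-13n²-455n-962. Dividing through by -13 gives the monic gcd n³+n²+35n+74.

n³+n²+35n+74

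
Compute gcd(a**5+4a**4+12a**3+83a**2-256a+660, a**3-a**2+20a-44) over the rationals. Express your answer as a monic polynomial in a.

Euclidean algorithm in ℚ[a]:
  a**5+4a**4+12a**3+83a**2-256a+660 = (a**2+5a-3)(a**3-a**2+20a-44) + (24a**2+24a+528)
  a**3-a**2+20a-44 = ((1/24)a-1/12)(24a**2+24a+528) + (0)
Last nonzero remainder: 24a**2+24a+528. Dividing through by 24 gives the monic gcd a**2+a+22.

a**2+a+22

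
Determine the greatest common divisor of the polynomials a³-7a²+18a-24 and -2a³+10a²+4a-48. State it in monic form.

Apply the Euclidean algorithm:
  a³-7a²+18a-24 = (-1/2)(-2a³+10a²+4a-48) + (-2a²+20a-48)
  -2a³+10a²+4a-48 = (a+5)(-2a²+20a-48) + (-48a+192)
  -2a²+20a-48 = ((1/24)a-1/4)(-48a+192) + (0)
Last nonzero remainder: -48a+192. Dividing through by -48 gives the monic gcd a-4.

a-4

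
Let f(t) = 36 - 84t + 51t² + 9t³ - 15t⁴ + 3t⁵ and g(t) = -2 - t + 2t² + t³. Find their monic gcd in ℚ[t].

Repeated division with remainder:
  3t⁵ - 15t⁴ + 9t³ + 51t² - 84t + 36 = (3t² - 21t + 54)(t³ + 2t² - t - 2) + (-72t² - 72t + 144)
  t³ + 2t² - t - 2 = (-(1/72)t - 1/72)(-72t² - 72t + 144) + (0)
Last nonzero remainder: -72t² - 72t + 144. Dividing through by -72 gives the monic gcd t² + t - 2.

-2 + t + t²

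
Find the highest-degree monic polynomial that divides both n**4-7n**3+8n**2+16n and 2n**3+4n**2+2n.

n**2+n

By polynomial division,
  n**4-7n**3+8n**2+16n = ((1/2)n-9/2)(2n**3+4n**2+2n) + (25n**2+25n)
  2n**3+4n**2+2n = ((2/25)n+2/25)(25n**2+25n) + (0)
Last nonzero remainder: 25n**2+25n. Dividing through by 25 gives the monic gcd n**2+n.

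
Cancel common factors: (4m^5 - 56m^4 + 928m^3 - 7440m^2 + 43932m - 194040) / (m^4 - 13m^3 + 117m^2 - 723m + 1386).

(4m^2 - 16m + 420)/(m - 3)

Repeated division with remainder:
  4m^5 - 56m^4 + 928m^3 - 7440m^2 + 43932m - 194040 = (4m - 4)(m^4 - 13m^3 + 117m^2 - 723m + 1386) + (408m^3 - 4080m^2 + 35496m - 188496)
  m^4 - 13m^3 + 117m^2 - 723m + 1386 = ((1/408)m - 1/136)(408m^3 - 4080m^2 + 35496m - 188496) + (0)
Last nonzero remainder: 408m^3 - 4080m^2 + 35496m - 188496. Dividing through by 408 gives the monic gcd m^3 - 10m^2 + 87m - 462.
Cancel m^3 - 10m^2 + 87m - 462 from numerator and denominator to get the reduced form.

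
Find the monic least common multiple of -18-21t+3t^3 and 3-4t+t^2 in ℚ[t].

6+t-7t^2-t^3+t^4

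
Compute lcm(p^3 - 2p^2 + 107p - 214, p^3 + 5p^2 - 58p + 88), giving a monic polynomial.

p^5 + 5p^4 + 49p^3 + 623p^2 - 6206p + 9416

Euclidean algorithm in ℚ[p]:
  p^3 - 2p^2 + 107p - 214 = (p^3 + 5p^2 - 58p + 88) + (-7p^2 + 165p - 302)
  p^3 + 5p^2 - 58p + 88 = (-(1/7)p - 200/49)(-7p^2 + 165p - 302) + ((28044/49)p - 56088/49)
  -7p^2 + 165p - 302 = (-(343/28044)p + 7399/28044)((28044/49)p - 56088/49) + (0)
Last nonzero remainder: (28044/49)p - 56088/49. Dividing through by 28044/49 gives the monic gcd p - 2.
Then lcm(f, g) = f·g / gcd(f, g); expanding and making the result monic gives the answer.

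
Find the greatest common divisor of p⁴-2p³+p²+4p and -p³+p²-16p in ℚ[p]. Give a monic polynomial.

p

Euclidean algorithm in ℚ[p]:
  p⁴-2p³+p²+4p = (-p+1)(-p³+p²-16p) + (-16p²+20p)
  -p³+p²-16p = ((1/16)p+1/64)(-16p²+20p) + (-(261/16)p)
  -16p²+20p = ((256/261)p-320/261)(-(261/16)p) + (0)
Last nonzero remainder: -(261/16)p. Dividing through by -261/16 gives the monic gcd p.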